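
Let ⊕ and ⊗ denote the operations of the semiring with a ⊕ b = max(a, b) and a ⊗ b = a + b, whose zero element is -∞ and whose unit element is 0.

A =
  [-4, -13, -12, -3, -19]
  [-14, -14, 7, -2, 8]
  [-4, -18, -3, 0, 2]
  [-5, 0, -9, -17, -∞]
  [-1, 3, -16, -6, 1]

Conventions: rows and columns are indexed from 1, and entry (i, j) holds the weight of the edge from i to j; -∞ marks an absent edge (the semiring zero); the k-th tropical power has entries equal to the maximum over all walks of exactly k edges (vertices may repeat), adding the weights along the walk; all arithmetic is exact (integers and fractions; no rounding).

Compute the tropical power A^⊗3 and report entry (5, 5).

A^⊗2:
  [-8, -3, -6, -7, -5]
  [7, 11, 4, 7, 9]
  [1, 5, -6, -3, 3]
  [-9, -14, 7, -2, 8]
  [0, 4, 10, 1, 11]
A^⊗3:
  [-6, -2, 4, -5, 5]
  [8, 12, 18, 9, 19]
  [2, 6, 12, 3, 13]
  [7, 11, 4, 7, 9]
  [10, 14, 11, 10, 12]
Key observation: the optimum is the walk 5->2->3->5, with weight 3 + 7 + 2 = 12.
Optimal value attained by: walk 5->2->3->5.
Answer: (A^⊗3)[5][5] = 12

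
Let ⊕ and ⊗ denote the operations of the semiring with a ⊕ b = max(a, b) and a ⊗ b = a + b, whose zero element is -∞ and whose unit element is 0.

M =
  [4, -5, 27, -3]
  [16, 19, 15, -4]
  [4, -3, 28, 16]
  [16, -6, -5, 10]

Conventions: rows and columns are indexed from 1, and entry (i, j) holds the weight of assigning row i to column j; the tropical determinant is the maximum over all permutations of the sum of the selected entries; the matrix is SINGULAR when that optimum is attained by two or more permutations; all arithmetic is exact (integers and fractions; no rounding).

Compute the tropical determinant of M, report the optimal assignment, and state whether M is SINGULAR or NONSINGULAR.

σ = (1, 2, 3, 4): 4 + 19 + 28 + 10 = 61
σ = (1, 2, 4, 3): 4 + 19 + 16 + (-5) = 34
σ = (1, 3, 2, 4): 4 + 15 + (-3) + 10 = 26
σ = (1, 3, 4, 2): 4 + 15 + 16 + (-6) = 29
σ = (1, 4, 2, 3): 4 + (-4) + (-3) + (-5) = -8
σ = (1, 4, 3, 2): 4 + (-4) + 28 + (-6) = 22
σ = (2, 1, 3, 4): (-5) + 16 + 28 + 10 = 49
σ = (2, 1, 4, 3): (-5) + 16 + 16 + (-5) = 22
σ = (2, 3, 1, 4): (-5) + 15 + 4 + 10 = 24
σ = (2, 3, 4, 1): (-5) + 15 + 16 + 16 = 42
σ = (2, 4, 1, 3): (-5) + (-4) + 4 + (-5) = -10
σ = (2, 4, 3, 1): (-5) + (-4) + 28 + 16 = 35
σ = (3, 1, 2, 4): 27 + 16 + (-3) + 10 = 50
σ = (3, 1, 4, 2): 27 + 16 + 16 + (-6) = 53
σ = (3, 2, 1, 4): 27 + 19 + 4 + 10 = 60
σ = (3, 2, 4, 1): 27 + 19 + 16 + 16 = 78
σ = (3, 4, 1, 2): 27 + (-4) + 4 + (-6) = 21
σ = (3, 4, 2, 1): 27 + (-4) + (-3) + 16 = 36
σ = (4, 1, 2, 3): (-3) + 16 + (-3) + (-5) = 5
σ = (4, 1, 3, 2): (-3) + 16 + 28 + (-6) = 35
σ = (4, 2, 1, 3): (-3) + 19 + 4 + (-5) = 15
σ = (4, 2, 3, 1): (-3) + 19 + 28 + 16 = 60
σ = (4, 3, 1, 2): (-3) + 15 + 4 + (-6) = 10
σ = (4, 3, 2, 1): (-3) + 15 + (-3) + 16 = 25
Optimal value attained by: σ = (3, 2, 4, 1).
Answer: det⊕(M) = 78; verdict: NONSINGULAR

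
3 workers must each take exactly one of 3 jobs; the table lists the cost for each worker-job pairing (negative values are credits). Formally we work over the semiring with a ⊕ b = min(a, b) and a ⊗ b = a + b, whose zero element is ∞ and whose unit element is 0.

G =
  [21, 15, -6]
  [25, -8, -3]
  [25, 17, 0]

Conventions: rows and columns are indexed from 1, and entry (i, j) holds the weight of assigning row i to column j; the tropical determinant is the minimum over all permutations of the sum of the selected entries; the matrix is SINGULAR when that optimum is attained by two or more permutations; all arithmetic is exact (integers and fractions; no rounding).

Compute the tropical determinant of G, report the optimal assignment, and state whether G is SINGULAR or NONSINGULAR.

σ = (1, 2, 3): 21 + (-8) + 0 = 13
σ = (1, 3, 2): 21 + (-3) + 17 = 35
σ = (2, 1, 3): 15 + 25 + 0 = 40
σ = (2, 3, 1): 15 + (-3) + 25 = 37
σ = (3, 1, 2): (-6) + 25 + 17 = 36
σ = (3, 2, 1): (-6) + (-8) + 25 = 11
Optimal value attained by: σ = (3, 2, 1).
Answer: det⊕(G) = 11; verdict: NONSINGULAR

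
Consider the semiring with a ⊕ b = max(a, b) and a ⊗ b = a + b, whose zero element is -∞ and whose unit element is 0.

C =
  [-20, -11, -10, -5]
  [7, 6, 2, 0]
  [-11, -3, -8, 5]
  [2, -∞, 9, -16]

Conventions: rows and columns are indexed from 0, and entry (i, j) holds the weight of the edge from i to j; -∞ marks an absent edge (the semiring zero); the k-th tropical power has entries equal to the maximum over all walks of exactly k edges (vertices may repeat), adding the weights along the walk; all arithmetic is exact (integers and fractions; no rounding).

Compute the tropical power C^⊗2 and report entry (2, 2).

C^⊗2:
  [-3, -5, 4, -5]
  [13, 12, 9, 7]
  [7, 3, 14, -3]
  [-2, 6, 1, 14]
Key observation: the optimum is the walk 2->3->2, with weight 5 + 9 = 14.
Optimal value attained by: walk 2->3->2.
Answer: (C^⊗2)[2][2] = 14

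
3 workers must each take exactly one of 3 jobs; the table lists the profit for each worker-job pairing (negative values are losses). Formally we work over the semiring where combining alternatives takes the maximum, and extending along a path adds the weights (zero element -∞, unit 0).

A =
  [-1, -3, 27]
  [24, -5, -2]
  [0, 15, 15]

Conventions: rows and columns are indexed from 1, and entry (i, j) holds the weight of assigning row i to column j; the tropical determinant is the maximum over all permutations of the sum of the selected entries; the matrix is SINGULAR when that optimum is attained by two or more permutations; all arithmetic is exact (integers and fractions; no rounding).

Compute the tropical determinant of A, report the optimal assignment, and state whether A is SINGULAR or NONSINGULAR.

σ = (1, 2, 3): (-1) + (-5) + 15 = 9
σ = (1, 3, 2): (-1) + (-2) + 15 = 12
σ = (2, 1, 3): (-3) + 24 + 15 = 36
σ = (2, 3, 1): (-3) + (-2) + 0 = -5
σ = (3, 1, 2): 27 + 24 + 15 = 66
σ = (3, 2, 1): 27 + (-5) + 0 = 22
Optimal value attained by: σ = (3, 1, 2).
Answer: det⊕(A) = 66; verdict: NONSINGULAR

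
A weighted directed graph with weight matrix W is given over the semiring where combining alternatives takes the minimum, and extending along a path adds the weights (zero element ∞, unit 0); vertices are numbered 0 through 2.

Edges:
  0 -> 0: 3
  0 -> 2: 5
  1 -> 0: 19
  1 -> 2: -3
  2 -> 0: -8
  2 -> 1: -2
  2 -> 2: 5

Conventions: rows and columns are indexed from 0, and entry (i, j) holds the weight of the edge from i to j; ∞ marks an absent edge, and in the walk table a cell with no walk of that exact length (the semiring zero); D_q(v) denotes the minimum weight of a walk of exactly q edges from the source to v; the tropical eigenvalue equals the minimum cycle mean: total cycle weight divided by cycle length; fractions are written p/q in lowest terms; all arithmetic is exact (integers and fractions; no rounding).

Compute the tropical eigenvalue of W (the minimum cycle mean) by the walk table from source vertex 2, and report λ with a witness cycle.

q=0: [∞, ∞, 0]
q=1: [-8, -2, 5]
q=2: [-5, 3, -5]
q=3: [-13, -7, 0]
Optimal cycle mean attained by: cycle 1->2->1, total (-3) + (-2), length 2.
Answer: λ = -5/2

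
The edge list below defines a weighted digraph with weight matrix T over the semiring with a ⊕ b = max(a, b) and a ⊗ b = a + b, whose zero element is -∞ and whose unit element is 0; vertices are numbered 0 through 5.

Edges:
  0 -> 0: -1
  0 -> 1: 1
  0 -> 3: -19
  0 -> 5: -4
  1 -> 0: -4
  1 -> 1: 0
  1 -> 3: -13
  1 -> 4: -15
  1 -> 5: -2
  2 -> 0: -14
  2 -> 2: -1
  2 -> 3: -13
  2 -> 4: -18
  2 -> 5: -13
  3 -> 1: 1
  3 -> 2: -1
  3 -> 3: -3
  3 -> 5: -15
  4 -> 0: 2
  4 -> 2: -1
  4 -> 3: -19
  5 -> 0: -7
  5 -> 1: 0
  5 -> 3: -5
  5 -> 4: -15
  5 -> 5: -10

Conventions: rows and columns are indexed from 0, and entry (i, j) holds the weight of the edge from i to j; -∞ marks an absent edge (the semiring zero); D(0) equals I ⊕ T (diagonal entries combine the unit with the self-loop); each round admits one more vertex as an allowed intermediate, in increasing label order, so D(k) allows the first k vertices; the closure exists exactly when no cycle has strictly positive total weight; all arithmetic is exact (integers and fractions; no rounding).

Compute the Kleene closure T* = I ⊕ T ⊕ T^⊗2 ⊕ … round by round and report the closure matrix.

D(0):
  [0, 1, -∞, -19, -∞, -4]
  [-4, 0, -∞, -13, -15, -2]
  [-14, -∞, 0, -13, -18, -13]
  [-∞, 1, -1, 0, -∞, -15]
  [2, -∞, -1, -19, 0, -∞]
  [-7, 0, -∞, -5, -15, 0]
D(1):
  [0, 1, -∞, -19, -∞, -4]
  [-4, 0, -∞, -13, -15, -2]
  [-14, -13, 0, -13, -18, -13]
  [-∞, 1, -1, 0, -∞, -15]
  [2, 3, -1, -17, 0, -2]
  [-7, 0, -∞, -5, -15, 0]
D(2):
  [0, 1, -∞, -12, -14, -1]
  [-4, 0, -∞, -13, -15, -2]
  [-14, -13, 0, -13, -18, -13]
  [-3, 1, -1, 0, -14, -1]
  [2, 3, -1, -10, 0, 1]
  [-4, 0, -∞, -5, -15, 0]
D(3):
  [0, 1, -∞, -12, -14, -1]
  [-4, 0, -∞, -13, -15, -2]
  [-14, -13, 0, -13, -18, -13]
  [-3, 1, -1, 0, -14, -1]
  [2, 3, -1, -10, 0, 1]
  [-4, 0, -∞, -5, -15, 0]
D(4):
  [0, 1, -13, -12, -14, -1]
  [-4, 0, -14, -13, -15, -2]
  [-14, -12, 0, -13, -18, -13]
  [-3, 1, -1, 0, -14, -1]
  [2, 3, -1, -10, 0, 1]
  [-4, 0, -6, -5, -15, 0]
D(5):
  [0, 1, -13, -12, -14, -1]
  [-4, 0, -14, -13, -15, -2]
  [-14, -12, 0, -13, -18, -13]
  [-3, 1, -1, 0, -14, -1]
  [2, 3, -1, -10, 0, 1]
  [-4, 0, -6, -5, -15, 0]
D(6):
  [0, 1, -7, -6, -14, -1]
  [-4, 0, -8, -7, -15, -2]
  [-14, -12, 0, -13, -18, -13]
  [-3, 1, -1, 0, -14, -1]
  [2, 3, -1, -4, 0, 1]
  [-4, 0, -6, -5, -15, 0]
Answer: T* = [[0, 1, -7, -6, -14, -1], [-4, 0, -8, -7, -15, -2], [-14, -12, 0, -13, -18, -13], [-3, 1, -1, 0, -14, -1], [2, 3, -1, -4, 0, 1], [-4, 0, -6, -5, -15, 0]]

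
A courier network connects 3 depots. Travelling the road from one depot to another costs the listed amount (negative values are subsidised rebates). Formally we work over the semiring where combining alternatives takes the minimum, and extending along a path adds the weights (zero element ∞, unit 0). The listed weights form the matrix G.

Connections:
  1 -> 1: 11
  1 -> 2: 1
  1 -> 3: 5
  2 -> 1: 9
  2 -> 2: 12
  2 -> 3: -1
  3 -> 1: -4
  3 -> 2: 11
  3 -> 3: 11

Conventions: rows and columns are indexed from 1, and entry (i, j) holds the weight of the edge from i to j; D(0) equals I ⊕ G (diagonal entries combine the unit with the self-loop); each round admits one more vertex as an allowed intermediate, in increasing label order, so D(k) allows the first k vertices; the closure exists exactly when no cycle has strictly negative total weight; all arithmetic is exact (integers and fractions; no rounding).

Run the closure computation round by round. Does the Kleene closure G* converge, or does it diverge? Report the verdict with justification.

D(0):
  [0, 1, 5]
  [9, 0, -1]
  [-4, 11, 0]
D(1):
  [0, 1, 5]
  [9, 0, -1]
  [-4, -3, 0]
Detection: at round 2, diagonal entry (3, 3) turns strictly negative.
Key observation: the cycle 3->1->2->3 has total weight (-4) + 1 + (-1), which is strictly negative.
Answer: DIVERGES — negative cycle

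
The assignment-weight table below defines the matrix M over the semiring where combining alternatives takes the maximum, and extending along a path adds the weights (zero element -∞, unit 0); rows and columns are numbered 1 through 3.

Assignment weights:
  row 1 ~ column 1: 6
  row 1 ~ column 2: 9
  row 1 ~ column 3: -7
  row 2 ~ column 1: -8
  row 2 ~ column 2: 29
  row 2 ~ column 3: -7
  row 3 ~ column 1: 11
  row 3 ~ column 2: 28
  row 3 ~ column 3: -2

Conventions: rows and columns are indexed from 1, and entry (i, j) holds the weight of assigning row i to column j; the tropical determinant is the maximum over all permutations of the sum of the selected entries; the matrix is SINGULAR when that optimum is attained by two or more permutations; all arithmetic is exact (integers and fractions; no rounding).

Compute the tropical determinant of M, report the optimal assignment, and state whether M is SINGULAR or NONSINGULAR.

σ = (1, 2, 3): 6 + 29 + (-2) = 33
σ = (1, 3, 2): 6 + (-7) + 28 = 27
σ = (2, 1, 3): 9 + (-8) + (-2) = -1
σ = (2, 3, 1): 9 + (-7) + 11 = 13
σ = (3, 1, 2): (-7) + (-8) + 28 = 13
σ = (3, 2, 1): (-7) + 29 + 11 = 33
Optimal value attained by: σ = (1, 2, 3).
Answer: det⊕(M) = 33; verdict: SINGULAR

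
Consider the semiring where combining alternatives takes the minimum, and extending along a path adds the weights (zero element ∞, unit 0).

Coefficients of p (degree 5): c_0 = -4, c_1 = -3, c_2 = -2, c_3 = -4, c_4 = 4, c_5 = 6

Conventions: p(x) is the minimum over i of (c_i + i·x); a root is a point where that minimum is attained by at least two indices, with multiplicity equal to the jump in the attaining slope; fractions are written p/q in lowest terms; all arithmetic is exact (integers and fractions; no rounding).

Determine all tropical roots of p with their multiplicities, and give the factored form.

hull edge (i=0, c=-4) to (i=3, c=-4): slope 0, span 3
hull edge (i=3, c=-4) to (i=5, c=6): slope 5, span 2
Factored form: p(x) = 6 ⊗ (x ⊕ (-5)) ⊗ (x ⊕ (-5)) ⊗ (x ⊕ 0) ⊗ (x ⊕ 0) ⊗ (x ⊕ 0)
Answer: roots = -5 (mult 2), 0 (mult 3)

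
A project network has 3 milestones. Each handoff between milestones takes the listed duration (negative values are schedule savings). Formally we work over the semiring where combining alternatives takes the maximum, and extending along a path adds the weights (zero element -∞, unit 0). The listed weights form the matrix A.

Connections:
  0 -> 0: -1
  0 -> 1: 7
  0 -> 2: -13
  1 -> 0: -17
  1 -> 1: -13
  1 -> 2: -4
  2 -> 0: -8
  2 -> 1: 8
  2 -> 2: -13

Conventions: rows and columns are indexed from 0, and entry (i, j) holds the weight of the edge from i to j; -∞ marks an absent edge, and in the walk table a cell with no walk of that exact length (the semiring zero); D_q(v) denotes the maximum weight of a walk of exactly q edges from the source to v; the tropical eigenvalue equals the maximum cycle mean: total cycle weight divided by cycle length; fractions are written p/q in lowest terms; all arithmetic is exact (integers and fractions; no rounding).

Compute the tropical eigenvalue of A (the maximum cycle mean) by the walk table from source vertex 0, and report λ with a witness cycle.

q=0: [0, -∞, -∞]
q=1: [-1, 7, -13]
q=2: [-2, 6, 3]
q=3: [-3, 11, 2]
Optimal cycle mean attained by: cycle 1->2->1, total (-4) + 8, length 2.
Answer: λ = 2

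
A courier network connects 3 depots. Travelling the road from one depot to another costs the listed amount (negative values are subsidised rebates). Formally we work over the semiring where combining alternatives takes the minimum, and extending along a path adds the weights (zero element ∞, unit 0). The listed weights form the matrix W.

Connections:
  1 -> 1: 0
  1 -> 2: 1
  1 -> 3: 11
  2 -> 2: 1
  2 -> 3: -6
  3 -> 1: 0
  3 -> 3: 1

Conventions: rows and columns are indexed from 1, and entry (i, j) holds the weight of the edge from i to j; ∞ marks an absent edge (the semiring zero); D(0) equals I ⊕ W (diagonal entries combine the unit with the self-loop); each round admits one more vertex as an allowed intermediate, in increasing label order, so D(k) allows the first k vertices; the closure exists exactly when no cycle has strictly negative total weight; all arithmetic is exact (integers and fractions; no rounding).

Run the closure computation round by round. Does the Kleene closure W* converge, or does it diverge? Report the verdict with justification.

D(0):
  [0, 1, 11]
  [∞, 0, -6]
  [0, ∞, 0]
D(1):
  [0, 1, 11]
  [∞, 0, -6]
  [0, 1, 0]
Detection: at round 2, diagonal entry (3, 3) turns strictly negative.
Key observation: the cycle 3->1->2->3 has total weight 0 + 1 + (-6), which is strictly negative.
Answer: DIVERGES — negative cycle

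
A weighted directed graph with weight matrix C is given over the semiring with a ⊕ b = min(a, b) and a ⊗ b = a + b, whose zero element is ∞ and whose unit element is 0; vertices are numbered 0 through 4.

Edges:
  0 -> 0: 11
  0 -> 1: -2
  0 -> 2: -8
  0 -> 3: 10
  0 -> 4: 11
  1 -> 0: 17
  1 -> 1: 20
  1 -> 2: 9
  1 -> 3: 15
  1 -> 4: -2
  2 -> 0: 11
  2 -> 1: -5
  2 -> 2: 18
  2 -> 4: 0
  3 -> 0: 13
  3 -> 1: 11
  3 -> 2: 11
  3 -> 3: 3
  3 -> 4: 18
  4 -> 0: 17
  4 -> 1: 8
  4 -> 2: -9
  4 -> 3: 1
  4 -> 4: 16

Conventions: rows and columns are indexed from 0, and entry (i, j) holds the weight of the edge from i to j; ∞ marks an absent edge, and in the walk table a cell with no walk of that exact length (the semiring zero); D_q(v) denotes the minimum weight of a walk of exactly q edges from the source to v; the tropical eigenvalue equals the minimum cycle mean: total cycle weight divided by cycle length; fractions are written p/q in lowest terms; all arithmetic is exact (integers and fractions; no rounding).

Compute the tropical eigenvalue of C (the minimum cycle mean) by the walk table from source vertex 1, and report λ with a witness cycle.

q=0: [∞, 0, ∞, ∞, ∞]
q=1: [17, 20, 9, 15, -2]
q=2: [15, 4, -11, -1, 9]
q=3: [0, -16, 0, 2, -11]
q=4: [1, -5, -20, -10, -18]
q=5: [-9, -25, -27, -17, -20]
Optimal cycle mean attained by: cycle 1->4->2->1, total (-2) + (-9) + (-5), length 3.
Answer: λ = -16/3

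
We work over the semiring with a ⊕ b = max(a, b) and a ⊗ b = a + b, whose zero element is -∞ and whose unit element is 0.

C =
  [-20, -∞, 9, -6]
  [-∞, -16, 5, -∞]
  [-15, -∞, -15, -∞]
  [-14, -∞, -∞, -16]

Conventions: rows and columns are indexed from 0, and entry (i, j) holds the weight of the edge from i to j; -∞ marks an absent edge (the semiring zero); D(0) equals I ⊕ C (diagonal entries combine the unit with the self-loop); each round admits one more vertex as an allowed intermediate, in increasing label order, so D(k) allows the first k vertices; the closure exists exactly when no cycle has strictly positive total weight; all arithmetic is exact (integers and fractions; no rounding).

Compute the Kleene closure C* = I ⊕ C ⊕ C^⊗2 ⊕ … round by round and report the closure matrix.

D(0):
  [0, -∞, 9, -6]
  [-∞, 0, 5, -∞]
  [-15, -∞, 0, -∞]
  [-14, -∞, -∞, 0]
D(1):
  [0, -∞, 9, -6]
  [-∞, 0, 5, -∞]
  [-15, -∞, 0, -21]
  [-14, -∞, -5, 0]
D(2):
  [0, -∞, 9, -6]
  [-∞, 0, 5, -∞]
  [-15, -∞, 0, -21]
  [-14, -∞, -5, 0]
D(3):
  [0, -∞, 9, -6]
  [-10, 0, 5, -16]
  [-15, -∞, 0, -21]
  [-14, -∞, -5, 0]
D(4):
  [0, -∞, 9, -6]
  [-10, 0, 5, -16]
  [-15, -∞, 0, -21]
  [-14, -∞, -5, 0]
Answer: C* = [[0, -∞, 9, -6], [-10, 0, 5, -16], [-15, -∞, 0, -21], [-14, -∞, -5, 0]]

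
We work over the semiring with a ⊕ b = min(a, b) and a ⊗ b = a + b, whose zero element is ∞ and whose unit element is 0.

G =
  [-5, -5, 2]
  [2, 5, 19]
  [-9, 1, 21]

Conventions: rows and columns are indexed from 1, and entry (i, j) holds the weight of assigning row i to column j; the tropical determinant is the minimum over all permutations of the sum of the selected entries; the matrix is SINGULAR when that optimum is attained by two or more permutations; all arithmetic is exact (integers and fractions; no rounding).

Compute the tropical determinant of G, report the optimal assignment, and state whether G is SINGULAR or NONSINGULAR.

σ = (1, 2, 3): (-5) + 5 + 21 = 21
σ = (1, 3, 2): (-5) + 19 + 1 = 15
σ = (2, 1, 3): (-5) + 2 + 21 = 18
σ = (2, 3, 1): (-5) + 19 + (-9) = 5
σ = (3, 1, 2): 2 + 2 + 1 = 5
σ = (3, 2, 1): 2 + 5 + (-9) = -2
Optimal value attained by: σ = (3, 2, 1).
Answer: det⊕(G) = -2; verdict: NONSINGULAR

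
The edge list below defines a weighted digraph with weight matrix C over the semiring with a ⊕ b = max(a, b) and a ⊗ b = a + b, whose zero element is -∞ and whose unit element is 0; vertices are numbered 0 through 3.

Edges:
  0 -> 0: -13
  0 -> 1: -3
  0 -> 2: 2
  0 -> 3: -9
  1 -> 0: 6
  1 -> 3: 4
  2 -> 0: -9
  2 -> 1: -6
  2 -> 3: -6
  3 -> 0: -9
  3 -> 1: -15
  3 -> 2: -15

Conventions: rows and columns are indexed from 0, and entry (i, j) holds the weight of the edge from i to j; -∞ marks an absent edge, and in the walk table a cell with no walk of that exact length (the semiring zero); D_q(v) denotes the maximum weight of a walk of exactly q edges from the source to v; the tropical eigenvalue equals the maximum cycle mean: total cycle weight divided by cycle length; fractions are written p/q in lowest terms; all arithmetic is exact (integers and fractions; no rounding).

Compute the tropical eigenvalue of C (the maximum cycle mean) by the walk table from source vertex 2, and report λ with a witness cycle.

q=0: [-∞, -∞, 0, -∞]
q=1: [-9, -6, -∞, -6]
q=2: [0, -12, -7, -2]
q=3: [-6, -3, 2, -8]
q=4: [3, -4, -4, 1]
Optimal cycle mean attained by: cycle 0->1->0, total (-3) + 6, length 2.
Answer: λ = 3/2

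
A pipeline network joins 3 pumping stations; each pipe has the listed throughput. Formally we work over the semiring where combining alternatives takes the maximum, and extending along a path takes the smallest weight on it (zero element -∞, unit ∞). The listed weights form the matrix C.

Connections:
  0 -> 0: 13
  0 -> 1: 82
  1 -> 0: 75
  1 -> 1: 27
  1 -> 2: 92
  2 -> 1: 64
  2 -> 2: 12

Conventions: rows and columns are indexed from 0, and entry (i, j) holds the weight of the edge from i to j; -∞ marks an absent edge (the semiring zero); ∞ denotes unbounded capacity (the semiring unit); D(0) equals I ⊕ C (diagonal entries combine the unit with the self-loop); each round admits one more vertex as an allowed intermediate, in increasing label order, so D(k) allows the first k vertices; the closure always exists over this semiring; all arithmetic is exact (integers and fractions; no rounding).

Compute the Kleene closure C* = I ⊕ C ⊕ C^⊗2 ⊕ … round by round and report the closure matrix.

D(0):
  [∞, 82, -∞]
  [75, ∞, 92]
  [-∞, 64, ∞]
D(1):
  [∞, 82, -∞]
  [75, ∞, 92]
  [-∞, 64, ∞]
D(2):
  [∞, 82, 82]
  [75, ∞, 92]
  [64, 64, ∞]
D(3):
  [∞, 82, 82]
  [75, ∞, 92]
  [64, 64, ∞]
Answer: C* = [[∞, 82, 82], [75, ∞, 92], [64, 64, ∞]]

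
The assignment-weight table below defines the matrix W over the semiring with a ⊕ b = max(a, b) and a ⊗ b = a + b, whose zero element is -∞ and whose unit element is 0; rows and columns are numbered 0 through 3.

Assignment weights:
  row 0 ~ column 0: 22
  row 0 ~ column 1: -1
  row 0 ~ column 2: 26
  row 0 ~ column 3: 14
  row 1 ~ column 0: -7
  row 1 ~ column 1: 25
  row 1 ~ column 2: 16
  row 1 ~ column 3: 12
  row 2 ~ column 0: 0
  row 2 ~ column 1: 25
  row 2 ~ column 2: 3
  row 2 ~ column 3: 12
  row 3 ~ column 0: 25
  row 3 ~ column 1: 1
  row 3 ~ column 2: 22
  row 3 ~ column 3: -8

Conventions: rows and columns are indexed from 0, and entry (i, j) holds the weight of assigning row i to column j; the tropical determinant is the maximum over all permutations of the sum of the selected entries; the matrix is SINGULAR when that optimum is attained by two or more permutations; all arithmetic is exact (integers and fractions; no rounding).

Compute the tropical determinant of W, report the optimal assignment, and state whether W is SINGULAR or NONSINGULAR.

σ = (0, 1, 2, 3): 22 + 25 + 3 + (-8) = 42
σ = (0, 1, 3, 2): 22 + 25 + 12 + 22 = 81
σ = (0, 2, 1, 3): 22 + 16 + 25 + (-8) = 55
σ = (0, 2, 3, 1): 22 + 16 + 12 + 1 = 51
σ = (0, 3, 1, 2): 22 + 12 + 25 + 22 = 81
σ = (0, 3, 2, 1): 22 + 12 + 3 + 1 = 38
σ = (1, 0, 2, 3): (-1) + (-7) + 3 + (-8) = -13
σ = (1, 0, 3, 2): (-1) + (-7) + 12 + 22 = 26
σ = (1, 2, 0, 3): (-1) + 16 + 0 + (-8) = 7
σ = (1, 2, 3, 0): (-1) + 16 + 12 + 25 = 52
σ = (1, 3, 0, 2): (-1) + 12 + 0 + 22 = 33
σ = (1, 3, 2, 0): (-1) + 12 + 3 + 25 = 39
σ = (2, 0, 1, 3): 26 + (-7) + 25 + (-8) = 36
σ = (2, 0, 3, 1): 26 + (-7) + 12 + 1 = 32
σ = (2, 1, 0, 3): 26 + 25 + 0 + (-8) = 43
σ = (2, 1, 3, 0): 26 + 25 + 12 + 25 = 88
σ = (2, 3, 0, 1): 26 + 12 + 0 + 1 = 39
σ = (2, 3, 1, 0): 26 + 12 + 25 + 25 = 88
σ = (3, 0, 1, 2): 14 + (-7) + 25 + 22 = 54
σ = (3, 0, 2, 1): 14 + (-7) + 3 + 1 = 11
σ = (3, 1, 0, 2): 14 + 25 + 0 + 22 = 61
σ = (3, 1, 2, 0): 14 + 25 + 3 + 25 = 67
σ = (3, 2, 0, 1): 14 + 16 + 0 + 1 = 31
σ = (3, 2, 1, 0): 14 + 16 + 25 + 25 = 80
Optimal value attained by: σ = (2, 1, 3, 0).
Answer: det⊕(W) = 88; verdict: SINGULAR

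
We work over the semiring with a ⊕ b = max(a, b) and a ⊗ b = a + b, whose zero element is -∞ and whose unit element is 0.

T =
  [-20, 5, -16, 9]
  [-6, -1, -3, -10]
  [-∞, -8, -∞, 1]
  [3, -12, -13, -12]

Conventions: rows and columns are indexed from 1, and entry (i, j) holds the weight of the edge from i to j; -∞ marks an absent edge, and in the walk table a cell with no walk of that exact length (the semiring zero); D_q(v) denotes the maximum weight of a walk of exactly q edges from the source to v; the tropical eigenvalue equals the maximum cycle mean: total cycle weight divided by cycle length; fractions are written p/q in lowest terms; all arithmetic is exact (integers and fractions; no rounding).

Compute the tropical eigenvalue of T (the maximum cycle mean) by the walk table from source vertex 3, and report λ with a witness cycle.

q=0: [-∞, -∞, 0, -∞]
q=1: [-∞, -8, -∞, 1]
q=2: [4, -9, -11, -11]
q=3: [-8, 9, -12, 13]
q=4: [16, 8, 6, 1]
Optimal cycle mean attained by: cycle 1->4->1, total 9 + 3, length 2.
Answer: λ = 6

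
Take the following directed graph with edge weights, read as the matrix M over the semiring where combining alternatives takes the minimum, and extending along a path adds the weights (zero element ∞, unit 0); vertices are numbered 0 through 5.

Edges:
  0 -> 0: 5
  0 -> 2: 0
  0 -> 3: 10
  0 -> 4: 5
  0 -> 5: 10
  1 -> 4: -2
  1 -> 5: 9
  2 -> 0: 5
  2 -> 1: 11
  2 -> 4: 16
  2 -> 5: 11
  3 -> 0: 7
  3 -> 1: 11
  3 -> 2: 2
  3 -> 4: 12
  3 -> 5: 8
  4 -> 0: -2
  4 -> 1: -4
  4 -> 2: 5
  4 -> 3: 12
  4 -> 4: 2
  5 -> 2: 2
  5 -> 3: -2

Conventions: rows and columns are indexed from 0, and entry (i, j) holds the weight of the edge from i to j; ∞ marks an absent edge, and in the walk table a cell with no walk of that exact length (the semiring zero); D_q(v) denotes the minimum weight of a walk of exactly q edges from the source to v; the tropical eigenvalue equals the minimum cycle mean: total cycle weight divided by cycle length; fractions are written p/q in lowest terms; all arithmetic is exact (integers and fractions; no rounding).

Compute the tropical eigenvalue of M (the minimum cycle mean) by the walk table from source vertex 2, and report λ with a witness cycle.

q=0: [∞, ∞, 0, ∞, ∞, ∞]
q=1: [5, 11, ∞, ∞, 16, 11]
q=2: [10, 12, 5, 9, 9, 15]
q=3: [7, 5, 10, 13, 10, 16]
q=4: [8, 6, 7, 14, 3, 14]
q=5: [1, -1, 8, 12, 4, 15]
q=6: [2, 0, 1, 11, -3, 8]
Optimal cycle mean attained by: cycle 1->4->1, total (-2) + (-4), length 2.
Answer: λ = -3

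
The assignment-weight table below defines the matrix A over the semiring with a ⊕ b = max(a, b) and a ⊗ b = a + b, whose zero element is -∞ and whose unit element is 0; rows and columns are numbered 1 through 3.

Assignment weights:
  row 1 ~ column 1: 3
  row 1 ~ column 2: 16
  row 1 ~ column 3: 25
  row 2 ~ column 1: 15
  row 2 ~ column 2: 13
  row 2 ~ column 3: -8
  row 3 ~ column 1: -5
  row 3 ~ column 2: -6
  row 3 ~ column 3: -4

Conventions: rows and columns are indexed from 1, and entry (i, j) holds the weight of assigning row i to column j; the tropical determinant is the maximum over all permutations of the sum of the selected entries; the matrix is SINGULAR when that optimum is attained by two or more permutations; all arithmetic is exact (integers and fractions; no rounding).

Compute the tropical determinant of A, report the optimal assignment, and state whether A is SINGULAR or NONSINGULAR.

σ = (1, 2, 3): 3 + 13 + (-4) = 12
σ = (1, 3, 2): 3 + (-8) + (-6) = -11
σ = (2, 1, 3): 16 + 15 + (-4) = 27
σ = (2, 3, 1): 16 + (-8) + (-5) = 3
σ = (3, 1, 2): 25 + 15 + (-6) = 34
σ = (3, 2, 1): 25 + 13 + (-5) = 33
Optimal value attained by: σ = (3, 1, 2).
Answer: det⊕(A) = 34; verdict: NONSINGULAR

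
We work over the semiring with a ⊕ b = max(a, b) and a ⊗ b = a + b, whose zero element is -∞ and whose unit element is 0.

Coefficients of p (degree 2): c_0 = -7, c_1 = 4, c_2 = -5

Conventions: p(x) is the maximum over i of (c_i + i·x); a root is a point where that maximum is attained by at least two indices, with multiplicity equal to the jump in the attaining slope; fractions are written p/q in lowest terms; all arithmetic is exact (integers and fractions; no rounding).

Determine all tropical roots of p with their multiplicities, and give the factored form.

hull edge (i=0, c=-7) to (i=1, c=4): slope 11, span 1
hull edge (i=1, c=4) to (i=2, c=-5): slope -9, span 1
Factored form: p(x) = -5 ⊗ (x ⊕ (-11)) ⊗ (x ⊕ 9)
Answer: roots = -11 (mult 1), 9 (mult 1)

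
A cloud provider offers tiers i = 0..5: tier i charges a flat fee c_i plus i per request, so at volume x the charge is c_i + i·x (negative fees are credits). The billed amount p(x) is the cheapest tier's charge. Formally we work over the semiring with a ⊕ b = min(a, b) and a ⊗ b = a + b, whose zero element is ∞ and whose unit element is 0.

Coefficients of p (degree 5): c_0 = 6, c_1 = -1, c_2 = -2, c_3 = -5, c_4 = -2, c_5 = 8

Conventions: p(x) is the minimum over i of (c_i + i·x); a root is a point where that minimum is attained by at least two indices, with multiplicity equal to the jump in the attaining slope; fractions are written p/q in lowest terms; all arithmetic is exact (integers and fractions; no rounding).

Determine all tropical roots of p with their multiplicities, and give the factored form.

hull edge (i=0, c=6) to (i=1, c=-1): slope -7, span 1
hull edge (i=1, c=-1) to (i=3, c=-5): slope -2, span 2
hull edge (i=3, c=-5) to (i=4, c=-2): slope 3, span 1
hull edge (i=4, c=-2) to (i=5, c=8): slope 10, span 1
Factored form: p(x) = 8 ⊗ (x ⊕ (-10)) ⊗ (x ⊕ (-3)) ⊗ (x ⊕ 2) ⊗ (x ⊕ 2) ⊗ (x ⊕ 7)
Answer: roots = -10 (mult 1), -3 (mult 1), 2 (mult 2), 7 (mult 1)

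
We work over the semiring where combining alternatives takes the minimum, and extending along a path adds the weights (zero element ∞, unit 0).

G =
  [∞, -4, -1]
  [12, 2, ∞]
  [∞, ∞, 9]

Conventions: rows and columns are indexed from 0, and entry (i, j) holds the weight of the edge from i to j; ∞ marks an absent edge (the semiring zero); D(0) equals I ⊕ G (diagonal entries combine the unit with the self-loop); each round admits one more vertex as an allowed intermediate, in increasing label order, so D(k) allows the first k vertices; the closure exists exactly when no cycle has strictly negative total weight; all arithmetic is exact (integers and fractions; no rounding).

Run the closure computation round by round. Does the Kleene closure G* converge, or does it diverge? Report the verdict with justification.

D(0):
  [0, -4, -1]
  [12, 0, ∞]
  [∞, ∞, 0]
D(1):
  [0, -4, -1]
  [12, 0, 11]
  [∞, ∞, 0]
D(2):
  [0, -4, -1]
  [12, 0, 11]
  [∞, ∞, 0]
D(3):
  [0, -4, -1]
  [12, 0, 11]
  [∞, ∞, 0]
Key observation: every diagonal entry stays at the unit through all rounds, so no improving cycle exists.
Answer: CONVERGES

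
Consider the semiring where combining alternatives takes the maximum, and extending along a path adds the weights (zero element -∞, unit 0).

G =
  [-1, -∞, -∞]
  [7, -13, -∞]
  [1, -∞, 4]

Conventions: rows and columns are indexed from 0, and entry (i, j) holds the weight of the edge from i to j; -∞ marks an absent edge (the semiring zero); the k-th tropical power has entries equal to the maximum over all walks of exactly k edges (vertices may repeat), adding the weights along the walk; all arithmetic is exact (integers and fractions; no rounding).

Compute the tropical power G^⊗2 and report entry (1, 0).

G^⊗2:
  [-2, -∞, -∞]
  [6, -26, -∞]
  [5, -∞, 8]
Key observation: the optimum is the walk 1->0->0, with weight 7 + (-1) = 6.
Optimal value attained by: walk 1->0->0.
Answer: (G^⊗2)[1][0] = 6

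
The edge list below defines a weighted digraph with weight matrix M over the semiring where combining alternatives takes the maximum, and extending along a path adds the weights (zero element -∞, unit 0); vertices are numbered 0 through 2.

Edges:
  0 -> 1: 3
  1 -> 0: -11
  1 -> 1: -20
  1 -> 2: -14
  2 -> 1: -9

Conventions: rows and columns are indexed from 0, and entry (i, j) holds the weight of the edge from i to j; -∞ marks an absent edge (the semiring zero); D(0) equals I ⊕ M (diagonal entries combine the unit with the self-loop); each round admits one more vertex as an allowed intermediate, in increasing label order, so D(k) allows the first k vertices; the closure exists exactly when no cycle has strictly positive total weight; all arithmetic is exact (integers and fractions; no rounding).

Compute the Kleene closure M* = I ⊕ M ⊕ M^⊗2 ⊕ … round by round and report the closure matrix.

D(0):
  [0, 3, -∞]
  [-11, 0, -14]
  [-∞, -9, 0]
D(1):
  [0, 3, -∞]
  [-11, 0, -14]
  [-∞, -9, 0]
D(2):
  [0, 3, -11]
  [-11, 0, -14]
  [-20, -9, 0]
D(3):
  [0, 3, -11]
  [-11, 0, -14]
  [-20, -9, 0]
Answer: M* = [[0, 3, -11], [-11, 0, -14], [-20, -9, 0]]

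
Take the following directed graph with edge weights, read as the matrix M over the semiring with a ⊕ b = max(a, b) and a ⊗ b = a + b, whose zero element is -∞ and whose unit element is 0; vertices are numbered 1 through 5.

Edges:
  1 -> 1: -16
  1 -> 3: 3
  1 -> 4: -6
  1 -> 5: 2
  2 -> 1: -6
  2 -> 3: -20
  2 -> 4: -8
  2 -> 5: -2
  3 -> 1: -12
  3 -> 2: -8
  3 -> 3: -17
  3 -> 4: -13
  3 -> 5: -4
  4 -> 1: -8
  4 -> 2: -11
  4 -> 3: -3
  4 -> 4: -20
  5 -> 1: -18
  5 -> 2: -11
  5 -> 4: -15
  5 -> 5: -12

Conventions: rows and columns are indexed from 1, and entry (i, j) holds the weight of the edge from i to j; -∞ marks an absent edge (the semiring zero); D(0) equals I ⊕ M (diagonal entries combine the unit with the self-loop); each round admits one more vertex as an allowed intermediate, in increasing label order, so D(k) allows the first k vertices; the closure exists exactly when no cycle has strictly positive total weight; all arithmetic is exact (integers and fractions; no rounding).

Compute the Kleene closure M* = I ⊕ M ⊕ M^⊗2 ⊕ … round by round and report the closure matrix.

D(0):
  [0, -∞, 3, -6, 2]
  [-6, 0, -20, -8, -2]
  [-12, -8, 0, -13, -4]
  [-8, -11, -3, 0, -∞]
  [-18, -11, -∞, -15, 0]
D(1):
  [0, -∞, 3, -6, 2]
  [-6, 0, -3, -8, -2]
  [-12, -8, 0, -13, -4]
  [-8, -11, -3, 0, -6]
  [-18, -11, -15, -15, 0]
D(2):
  [0, -∞, 3, -6, 2]
  [-6, 0, -3, -8, -2]
  [-12, -8, 0, -13, -4]
  [-8, -11, -3, 0, -6]
  [-17, -11, -14, -15, 0]
D(3):
  [0, -5, 3, -6, 2]
  [-6, 0, -3, -8, -2]
  [-12, -8, 0, -13, -4]
  [-8, -11, -3, 0, -6]
  [-17, -11, -14, -15, 0]
D(4):
  [0, -5, 3, -6, 2]
  [-6, 0, -3, -8, -2]
  [-12, -8, 0, -13, -4]
  [-8, -11, -3, 0, -6]
  [-17, -11, -14, -15, 0]
D(5):
  [0, -5, 3, -6, 2]
  [-6, 0, -3, -8, -2]
  [-12, -8, 0, -13, -4]
  [-8, -11, -3, 0, -6]
  [-17, -11, -14, -15, 0]
Answer: M* = [[0, -5, 3, -6, 2], [-6, 0, -3, -8, -2], [-12, -8, 0, -13, -4], [-8, -11, -3, 0, -6], [-17, -11, -14, -15, 0]]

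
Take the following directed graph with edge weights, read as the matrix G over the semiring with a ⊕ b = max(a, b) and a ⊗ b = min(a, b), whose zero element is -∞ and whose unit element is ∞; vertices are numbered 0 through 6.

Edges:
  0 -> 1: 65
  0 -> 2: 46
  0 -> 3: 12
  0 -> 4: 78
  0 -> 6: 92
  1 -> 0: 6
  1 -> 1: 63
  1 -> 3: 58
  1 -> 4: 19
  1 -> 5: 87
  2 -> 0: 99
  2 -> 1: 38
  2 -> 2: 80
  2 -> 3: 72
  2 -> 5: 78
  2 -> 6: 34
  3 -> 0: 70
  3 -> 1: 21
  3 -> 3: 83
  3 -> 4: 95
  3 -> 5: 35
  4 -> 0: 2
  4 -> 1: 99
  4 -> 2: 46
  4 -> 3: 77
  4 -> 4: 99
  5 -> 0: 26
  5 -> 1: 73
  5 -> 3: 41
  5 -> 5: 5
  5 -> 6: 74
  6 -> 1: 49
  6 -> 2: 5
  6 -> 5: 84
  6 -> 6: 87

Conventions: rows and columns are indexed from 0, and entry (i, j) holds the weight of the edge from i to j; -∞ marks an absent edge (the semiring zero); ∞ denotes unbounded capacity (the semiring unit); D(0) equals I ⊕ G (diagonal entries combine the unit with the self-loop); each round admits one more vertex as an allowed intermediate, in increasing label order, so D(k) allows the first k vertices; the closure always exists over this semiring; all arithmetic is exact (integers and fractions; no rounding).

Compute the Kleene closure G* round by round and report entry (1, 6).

D(0):
  [∞, 65, 46, 12, 78, -∞, 92]
  [6, ∞, -∞, 58, 19, 87, -∞]
  [99, 38, ∞, 72, -∞, 78, 34]
  [70, 21, -∞, ∞, 95, 35, -∞]
  [2, 99, 46, 77, ∞, -∞, -∞]
  [26, 73, -∞, 41, -∞, ∞, 74]
  [-∞, 49, 5, -∞, -∞, 84, ∞]
D(1):
  [∞, 65, 46, 12, 78, -∞, 92]
  [6, ∞, 6, 58, 19, 87, 6]
  [99, 65, ∞, 72, 78, 78, 92]
  [70, 65, 46, ∞, 95, 35, 70]
  [2, 99, 46, 77, ∞, -∞, 2]
  [26, 73, 26, 41, 26, ∞, 74]
  [-∞, 49, 5, -∞, -∞, 84, ∞]
D(2):
  [∞, 65, 46, 58, 78, 65, 92]
  [6, ∞, 6, 58, 19, 87, 6]
  [99, 65, ∞, 72, 78, 78, 92]
  [70, 65, 46, ∞, 95, 65, 70]
  [6, 99, 46, 77, ∞, 87, 6]
  [26, 73, 26, 58, 26, ∞, 74]
  [6, 49, 6, 49, 19, 84, ∞]
D(3):
  [∞, 65, 46, 58, 78, 65, 92]
  [6, ∞, 6, 58, 19, 87, 6]
  [99, 65, ∞, 72, 78, 78, 92]
  [70, 65, 46, ∞, 95, 65, 70]
  [46, 99, 46, 77, ∞, 87, 46]
  [26, 73, 26, 58, 26, ∞, 74]
  [6, 49, 6, 49, 19, 84, ∞]
D(4):
  [∞, 65, 46, 58, 78, 65, 92]
  [58, ∞, 46, 58, 58, 87, 58]
  [99, 65, ∞, 72, 78, 78, 92]
  [70, 65, 46, ∞, 95, 65, 70]
  [70, 99, 46, 77, ∞, 87, 70]
  [58, 73, 46, 58, 58, ∞, 74]
  [49, 49, 46, 49, 49, 84, ∞]
D(5):
  [∞, 78, 46, 77, 78, 78, 92]
  [58, ∞, 46, 58, 58, 87, 58]
  [99, 78, ∞, 77, 78, 78, 92]
  [70, 95, 46, ∞, 95, 87, 70]
  [70, 99, 46, 77, ∞, 87, 70]
  [58, 73, 46, 58, 58, ∞, 74]
  [49, 49, 46, 49, 49, 84, ∞]
D(6):
  [∞, 78, 46, 77, 78, 78, 92]
  [58, ∞, 46, 58, 58, 87, 74]
  [99, 78, ∞, 77, 78, 78, 92]
  [70, 95, 46, ∞, 95, 87, 74]
  [70, 99, 46, 77, ∞, 87, 74]
  [58, 73, 46, 58, 58, ∞, 74]
  [58, 73, 46, 58, 58, 84, ∞]
D(7):
  [∞, 78, 46, 77, 78, 84, 92]
  [58, ∞, 46, 58, 58, 87, 74]
  [99, 78, ∞, 77, 78, 84, 92]
  [70, 95, 46, ∞, 95, 87, 74]
  [70, 99, 46, 77, ∞, 87, 74]
  [58, 73, 46, 58, 58, ∞, 74]
  [58, 73, 46, 58, 58, 84, ∞]
Answer: G*[1][6] = 74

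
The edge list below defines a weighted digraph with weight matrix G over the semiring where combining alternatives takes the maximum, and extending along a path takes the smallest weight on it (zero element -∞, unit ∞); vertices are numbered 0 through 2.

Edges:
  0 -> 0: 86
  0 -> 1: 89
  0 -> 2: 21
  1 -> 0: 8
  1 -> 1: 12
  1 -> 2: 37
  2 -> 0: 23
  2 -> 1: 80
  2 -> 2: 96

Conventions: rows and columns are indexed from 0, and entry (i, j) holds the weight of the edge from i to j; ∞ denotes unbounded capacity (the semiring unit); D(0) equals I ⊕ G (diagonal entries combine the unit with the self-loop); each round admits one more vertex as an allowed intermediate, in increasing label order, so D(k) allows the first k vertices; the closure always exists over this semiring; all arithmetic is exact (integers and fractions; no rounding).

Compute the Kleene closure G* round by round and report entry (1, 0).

D(0):
  [∞, 89, 21]
  [8, ∞, 37]
  [23, 80, ∞]
D(1):
  [∞, 89, 21]
  [8, ∞, 37]
  [23, 80, ∞]
D(2):
  [∞, 89, 37]
  [8, ∞, 37]
  [23, 80, ∞]
D(3):
  [∞, 89, 37]
  [23, ∞, 37]
  [23, 80, ∞]
Answer: G*[1][0] = 23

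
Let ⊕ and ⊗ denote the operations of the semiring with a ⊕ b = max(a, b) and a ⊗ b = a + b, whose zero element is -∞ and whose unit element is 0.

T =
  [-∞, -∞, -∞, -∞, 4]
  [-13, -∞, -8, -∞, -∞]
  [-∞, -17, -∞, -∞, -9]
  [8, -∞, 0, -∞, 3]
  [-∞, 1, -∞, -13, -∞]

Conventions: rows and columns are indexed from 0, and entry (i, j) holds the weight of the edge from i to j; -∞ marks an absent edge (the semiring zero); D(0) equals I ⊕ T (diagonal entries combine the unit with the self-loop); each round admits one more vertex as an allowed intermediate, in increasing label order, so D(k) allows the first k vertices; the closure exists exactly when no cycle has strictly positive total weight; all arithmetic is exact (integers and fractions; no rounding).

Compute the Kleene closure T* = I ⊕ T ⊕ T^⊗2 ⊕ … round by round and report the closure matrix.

D(0):
  [0, -∞, -∞, -∞, 4]
  [-13, 0, -8, -∞, -∞]
  [-∞, -17, 0, -∞, -9]
  [8, -∞, 0, 0, 3]
  [-∞, 1, -∞, -13, 0]
D(1):
  [0, -∞, -∞, -∞, 4]
  [-13, 0, -8, -∞, -9]
  [-∞, -17, 0, -∞, -9]
  [8, -∞, 0, 0, 12]
  [-∞, 1, -∞, -13, 0]
D(2):
  [0, -∞, -∞, -∞, 4]
  [-13, 0, -8, -∞, -9]
  [-30, -17, 0, -∞, -9]
  [8, -∞, 0, 0, 12]
  [-12, 1, -7, -13, 0]
D(3):
  [0, -∞, -∞, -∞, 4]
  [-13, 0, -8, -∞, -9]
  [-30, -17, 0, -∞, -9]
  [8, -17, 0, 0, 12]
  [-12, 1, -7, -13, 0]
D(4):
  [0, -∞, -∞, -∞, 4]
  [-13, 0, -8, -∞, -9]
  [-30, -17, 0, -∞, -9]
  [8, -17, 0, 0, 12]
  [-5, 1, -7, -13, 0]
D(5):
  [0, 5, -3, -9, 4]
  [-13, 0, -8, -22, -9]
  [-14, -8, 0, -22, -9]
  [8, 13, 5, 0, 12]
  [-5, 1, -7, -13, 0]
Answer: T* = [[0, 5, -3, -9, 4], [-13, 0, -8, -22, -9], [-14, -8, 0, -22, -9], [8, 13, 5, 0, 12], [-5, 1, -7, -13, 0]]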